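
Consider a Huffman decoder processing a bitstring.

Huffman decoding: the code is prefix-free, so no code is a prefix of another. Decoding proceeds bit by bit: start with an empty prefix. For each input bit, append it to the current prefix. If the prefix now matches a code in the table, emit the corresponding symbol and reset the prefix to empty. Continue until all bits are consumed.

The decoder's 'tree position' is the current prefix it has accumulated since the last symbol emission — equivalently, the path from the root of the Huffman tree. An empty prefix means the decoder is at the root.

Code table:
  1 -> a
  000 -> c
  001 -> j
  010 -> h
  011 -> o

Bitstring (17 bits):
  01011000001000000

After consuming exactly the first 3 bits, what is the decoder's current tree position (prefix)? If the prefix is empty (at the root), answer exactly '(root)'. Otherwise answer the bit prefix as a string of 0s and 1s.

Answer: (root)

Derivation:
Bit 0: prefix='0' (no match yet)
Bit 1: prefix='01' (no match yet)
Bit 2: prefix='010' -> emit 'h', reset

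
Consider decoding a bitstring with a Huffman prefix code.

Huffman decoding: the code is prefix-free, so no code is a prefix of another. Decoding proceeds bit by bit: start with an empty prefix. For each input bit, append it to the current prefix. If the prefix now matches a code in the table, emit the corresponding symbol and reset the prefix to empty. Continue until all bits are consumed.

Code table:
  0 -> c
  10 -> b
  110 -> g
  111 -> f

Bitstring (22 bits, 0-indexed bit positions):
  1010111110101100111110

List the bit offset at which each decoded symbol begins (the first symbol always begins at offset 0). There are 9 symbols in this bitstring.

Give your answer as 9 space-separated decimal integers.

Bit 0: prefix='1' (no match yet)
Bit 1: prefix='10' -> emit 'b', reset
Bit 2: prefix='1' (no match yet)
Bit 3: prefix='10' -> emit 'b', reset
Bit 4: prefix='1' (no match yet)
Bit 5: prefix='11' (no match yet)
Bit 6: prefix='111' -> emit 'f', reset
Bit 7: prefix='1' (no match yet)
Bit 8: prefix='11' (no match yet)
Bit 9: prefix='110' -> emit 'g', reset
Bit 10: prefix='1' (no match yet)
Bit 11: prefix='10' -> emit 'b', reset
Bit 12: prefix='1' (no match yet)
Bit 13: prefix='11' (no match yet)
Bit 14: prefix='110' -> emit 'g', reset
Bit 15: prefix='0' -> emit 'c', reset
Bit 16: prefix='1' (no match yet)
Bit 17: prefix='11' (no match yet)
Bit 18: prefix='111' -> emit 'f', reset
Bit 19: prefix='1' (no match yet)
Bit 20: prefix='11' (no match yet)
Bit 21: prefix='110' -> emit 'g', reset

Answer: 0 2 4 7 10 12 15 16 19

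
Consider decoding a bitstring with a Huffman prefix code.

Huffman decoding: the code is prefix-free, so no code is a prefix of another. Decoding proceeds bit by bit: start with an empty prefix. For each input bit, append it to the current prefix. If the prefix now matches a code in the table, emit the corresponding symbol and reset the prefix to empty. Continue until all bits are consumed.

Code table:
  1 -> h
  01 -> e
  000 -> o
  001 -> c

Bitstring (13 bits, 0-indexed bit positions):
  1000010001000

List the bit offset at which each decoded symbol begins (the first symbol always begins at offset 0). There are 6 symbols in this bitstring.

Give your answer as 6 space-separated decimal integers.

Bit 0: prefix='1' -> emit 'h', reset
Bit 1: prefix='0' (no match yet)
Bit 2: prefix='00' (no match yet)
Bit 3: prefix='000' -> emit 'o', reset
Bit 4: prefix='0' (no match yet)
Bit 5: prefix='01' -> emit 'e', reset
Bit 6: prefix='0' (no match yet)
Bit 7: prefix='00' (no match yet)
Bit 8: prefix='000' -> emit 'o', reset
Bit 9: prefix='1' -> emit 'h', reset
Bit 10: prefix='0' (no match yet)
Bit 11: prefix='00' (no match yet)
Bit 12: prefix='000' -> emit 'o', reset

Answer: 0 1 4 6 9 10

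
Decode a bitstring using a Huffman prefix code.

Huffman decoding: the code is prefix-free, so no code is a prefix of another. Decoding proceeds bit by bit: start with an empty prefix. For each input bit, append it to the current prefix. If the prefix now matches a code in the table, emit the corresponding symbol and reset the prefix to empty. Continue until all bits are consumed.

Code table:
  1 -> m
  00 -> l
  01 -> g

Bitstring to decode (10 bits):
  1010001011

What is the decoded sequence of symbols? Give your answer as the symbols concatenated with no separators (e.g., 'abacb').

Bit 0: prefix='1' -> emit 'm', reset
Bit 1: prefix='0' (no match yet)
Bit 2: prefix='01' -> emit 'g', reset
Bit 3: prefix='0' (no match yet)
Bit 4: prefix='00' -> emit 'l', reset
Bit 5: prefix='0' (no match yet)
Bit 6: prefix='01' -> emit 'g', reset
Bit 7: prefix='0' (no match yet)
Bit 8: prefix='01' -> emit 'g', reset
Bit 9: prefix='1' -> emit 'm', reset

Answer: mglggm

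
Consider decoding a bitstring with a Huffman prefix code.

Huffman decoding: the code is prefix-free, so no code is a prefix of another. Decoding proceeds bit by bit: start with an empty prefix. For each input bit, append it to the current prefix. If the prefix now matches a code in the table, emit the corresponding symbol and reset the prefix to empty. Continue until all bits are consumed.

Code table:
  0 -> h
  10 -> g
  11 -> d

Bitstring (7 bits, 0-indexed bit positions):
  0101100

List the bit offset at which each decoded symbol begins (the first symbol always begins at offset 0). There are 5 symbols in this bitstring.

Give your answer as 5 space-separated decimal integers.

Answer: 0 1 3 5 6

Derivation:
Bit 0: prefix='0' -> emit 'h', reset
Bit 1: prefix='1' (no match yet)
Bit 2: prefix='10' -> emit 'g', reset
Bit 3: prefix='1' (no match yet)
Bit 4: prefix='11' -> emit 'd', reset
Bit 5: prefix='0' -> emit 'h', reset
Bit 6: prefix='0' -> emit 'h', reset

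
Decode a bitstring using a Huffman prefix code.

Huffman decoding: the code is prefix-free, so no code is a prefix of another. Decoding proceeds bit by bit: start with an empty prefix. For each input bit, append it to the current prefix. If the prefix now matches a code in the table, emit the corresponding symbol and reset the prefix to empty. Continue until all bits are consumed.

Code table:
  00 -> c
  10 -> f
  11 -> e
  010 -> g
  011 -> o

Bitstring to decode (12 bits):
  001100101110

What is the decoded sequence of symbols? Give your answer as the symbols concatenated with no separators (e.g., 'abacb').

Bit 0: prefix='0' (no match yet)
Bit 1: prefix='00' -> emit 'c', reset
Bit 2: prefix='1' (no match yet)
Bit 3: prefix='11' -> emit 'e', reset
Bit 4: prefix='0' (no match yet)
Bit 5: prefix='00' -> emit 'c', reset
Bit 6: prefix='1' (no match yet)
Bit 7: prefix='10' -> emit 'f', reset
Bit 8: prefix='1' (no match yet)
Bit 9: prefix='11' -> emit 'e', reset
Bit 10: prefix='1' (no match yet)
Bit 11: prefix='10' -> emit 'f', reset

Answer: cecfef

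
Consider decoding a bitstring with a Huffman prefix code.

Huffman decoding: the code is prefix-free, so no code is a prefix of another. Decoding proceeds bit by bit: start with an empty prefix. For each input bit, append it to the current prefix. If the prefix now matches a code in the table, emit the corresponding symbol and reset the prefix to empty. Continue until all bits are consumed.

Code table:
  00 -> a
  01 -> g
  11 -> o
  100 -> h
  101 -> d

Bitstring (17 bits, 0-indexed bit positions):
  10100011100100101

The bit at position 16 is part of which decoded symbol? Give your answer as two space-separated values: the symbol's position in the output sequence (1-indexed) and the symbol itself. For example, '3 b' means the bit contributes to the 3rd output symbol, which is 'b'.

Bit 0: prefix='1' (no match yet)
Bit 1: prefix='10' (no match yet)
Bit 2: prefix='101' -> emit 'd', reset
Bit 3: prefix='0' (no match yet)
Bit 4: prefix='00' -> emit 'a', reset
Bit 5: prefix='0' (no match yet)
Bit 6: prefix='01' -> emit 'g', reset
Bit 7: prefix='1' (no match yet)
Bit 8: prefix='11' -> emit 'o', reset
Bit 9: prefix='0' (no match yet)
Bit 10: prefix='00' -> emit 'a', reset
Bit 11: prefix='1' (no match yet)
Bit 12: prefix='10' (no match yet)
Bit 13: prefix='100' -> emit 'h', reset
Bit 14: prefix='1' (no match yet)
Bit 15: prefix='10' (no match yet)
Bit 16: prefix='101' -> emit 'd', reset

Answer: 7 d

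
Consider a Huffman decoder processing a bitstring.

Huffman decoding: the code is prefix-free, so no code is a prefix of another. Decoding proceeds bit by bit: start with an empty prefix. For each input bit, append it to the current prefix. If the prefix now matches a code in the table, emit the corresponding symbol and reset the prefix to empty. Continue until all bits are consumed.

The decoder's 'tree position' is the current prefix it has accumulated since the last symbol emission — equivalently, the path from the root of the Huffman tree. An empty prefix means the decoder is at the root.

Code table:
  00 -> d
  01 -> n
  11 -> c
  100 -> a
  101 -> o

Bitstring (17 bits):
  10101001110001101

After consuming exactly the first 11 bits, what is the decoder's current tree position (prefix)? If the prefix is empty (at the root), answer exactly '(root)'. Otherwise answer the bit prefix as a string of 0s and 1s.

Answer: 10

Derivation:
Bit 0: prefix='1' (no match yet)
Bit 1: prefix='10' (no match yet)
Bit 2: prefix='101' -> emit 'o', reset
Bit 3: prefix='0' (no match yet)
Bit 4: prefix='01' -> emit 'n', reset
Bit 5: prefix='0' (no match yet)
Bit 6: prefix='00' -> emit 'd', reset
Bit 7: prefix='1' (no match yet)
Bit 8: prefix='11' -> emit 'c', reset
Bit 9: prefix='1' (no match yet)
Bit 10: prefix='10' (no match yet)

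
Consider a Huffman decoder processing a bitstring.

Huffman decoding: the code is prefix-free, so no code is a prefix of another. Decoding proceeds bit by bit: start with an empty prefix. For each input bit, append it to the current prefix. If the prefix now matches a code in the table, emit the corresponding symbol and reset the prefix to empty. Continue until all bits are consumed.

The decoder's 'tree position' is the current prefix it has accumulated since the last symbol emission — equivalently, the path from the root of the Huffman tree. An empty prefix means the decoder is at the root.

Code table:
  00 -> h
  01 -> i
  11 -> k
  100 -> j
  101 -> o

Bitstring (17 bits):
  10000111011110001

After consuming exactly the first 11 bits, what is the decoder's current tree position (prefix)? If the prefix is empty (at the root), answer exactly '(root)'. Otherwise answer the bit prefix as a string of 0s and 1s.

Bit 0: prefix='1' (no match yet)
Bit 1: prefix='10' (no match yet)
Bit 2: prefix='100' -> emit 'j', reset
Bit 3: prefix='0' (no match yet)
Bit 4: prefix='00' -> emit 'h', reset
Bit 5: prefix='1' (no match yet)
Bit 6: prefix='11' -> emit 'k', reset
Bit 7: prefix='1' (no match yet)
Bit 8: prefix='10' (no match yet)
Bit 9: prefix='101' -> emit 'o', reset
Bit 10: prefix='1' (no match yet)

Answer: 1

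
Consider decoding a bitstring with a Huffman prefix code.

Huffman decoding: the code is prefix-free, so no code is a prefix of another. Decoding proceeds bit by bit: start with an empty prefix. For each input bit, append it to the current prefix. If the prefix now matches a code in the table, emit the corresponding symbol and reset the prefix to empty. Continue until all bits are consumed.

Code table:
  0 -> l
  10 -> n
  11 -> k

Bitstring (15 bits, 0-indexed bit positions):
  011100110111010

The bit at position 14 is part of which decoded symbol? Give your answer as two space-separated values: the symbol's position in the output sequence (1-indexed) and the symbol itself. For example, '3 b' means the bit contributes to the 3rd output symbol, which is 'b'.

Answer: 9 n

Derivation:
Bit 0: prefix='0' -> emit 'l', reset
Bit 1: prefix='1' (no match yet)
Bit 2: prefix='11' -> emit 'k', reset
Bit 3: prefix='1' (no match yet)
Bit 4: prefix='10' -> emit 'n', reset
Bit 5: prefix='0' -> emit 'l', reset
Bit 6: prefix='1' (no match yet)
Bit 7: prefix='11' -> emit 'k', reset
Bit 8: prefix='0' -> emit 'l', reset
Bit 9: prefix='1' (no match yet)
Bit 10: prefix='11' -> emit 'k', reset
Bit 11: prefix='1' (no match yet)
Bit 12: prefix='10' -> emit 'n', reset
Bit 13: prefix='1' (no match yet)
Bit 14: prefix='10' -> emit 'n', reset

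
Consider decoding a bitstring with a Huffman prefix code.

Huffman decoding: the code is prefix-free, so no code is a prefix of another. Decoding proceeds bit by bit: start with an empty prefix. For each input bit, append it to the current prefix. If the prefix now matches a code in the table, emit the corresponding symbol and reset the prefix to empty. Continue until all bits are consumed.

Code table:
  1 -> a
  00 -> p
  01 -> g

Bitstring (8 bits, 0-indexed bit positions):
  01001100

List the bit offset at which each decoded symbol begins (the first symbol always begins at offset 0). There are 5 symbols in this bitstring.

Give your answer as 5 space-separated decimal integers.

Answer: 0 2 4 5 6

Derivation:
Bit 0: prefix='0' (no match yet)
Bit 1: prefix='01' -> emit 'g', reset
Bit 2: prefix='0' (no match yet)
Bit 3: prefix='00' -> emit 'p', reset
Bit 4: prefix='1' -> emit 'a', reset
Bit 5: prefix='1' -> emit 'a', reset
Bit 6: prefix='0' (no match yet)
Bit 7: prefix='00' -> emit 'p', reset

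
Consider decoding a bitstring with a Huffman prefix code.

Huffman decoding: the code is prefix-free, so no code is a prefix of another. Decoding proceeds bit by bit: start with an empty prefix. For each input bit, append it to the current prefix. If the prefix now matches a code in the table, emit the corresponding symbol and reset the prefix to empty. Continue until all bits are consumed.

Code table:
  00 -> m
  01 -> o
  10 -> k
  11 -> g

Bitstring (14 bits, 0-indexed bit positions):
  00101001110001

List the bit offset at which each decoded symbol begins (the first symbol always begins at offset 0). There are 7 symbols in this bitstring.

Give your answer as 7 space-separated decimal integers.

Answer: 0 2 4 6 8 10 12

Derivation:
Bit 0: prefix='0' (no match yet)
Bit 1: prefix='00' -> emit 'm', reset
Bit 2: prefix='1' (no match yet)
Bit 3: prefix='10' -> emit 'k', reset
Bit 4: prefix='1' (no match yet)
Bit 5: prefix='10' -> emit 'k', reset
Bit 6: prefix='0' (no match yet)
Bit 7: prefix='01' -> emit 'o', reset
Bit 8: prefix='1' (no match yet)
Bit 9: prefix='11' -> emit 'g', reset
Bit 10: prefix='0' (no match yet)
Bit 11: prefix='00' -> emit 'm', reset
Bit 12: prefix='0' (no match yet)
Bit 13: prefix='01' -> emit 'o', reset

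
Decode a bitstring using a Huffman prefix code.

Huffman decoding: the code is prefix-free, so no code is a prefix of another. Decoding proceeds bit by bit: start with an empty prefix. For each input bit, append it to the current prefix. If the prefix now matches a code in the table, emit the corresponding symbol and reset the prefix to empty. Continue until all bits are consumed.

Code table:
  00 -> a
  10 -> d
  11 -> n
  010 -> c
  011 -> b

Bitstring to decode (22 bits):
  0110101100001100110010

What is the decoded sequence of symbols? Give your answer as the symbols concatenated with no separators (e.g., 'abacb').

Bit 0: prefix='0' (no match yet)
Bit 1: prefix='01' (no match yet)
Bit 2: prefix='011' -> emit 'b', reset
Bit 3: prefix='0' (no match yet)
Bit 4: prefix='01' (no match yet)
Bit 5: prefix='010' -> emit 'c', reset
Bit 6: prefix='1' (no match yet)
Bit 7: prefix='11' -> emit 'n', reset
Bit 8: prefix='0' (no match yet)
Bit 9: prefix='00' -> emit 'a', reset
Bit 10: prefix='0' (no match yet)
Bit 11: prefix='00' -> emit 'a', reset
Bit 12: prefix='1' (no match yet)
Bit 13: prefix='11' -> emit 'n', reset
Bit 14: prefix='0' (no match yet)
Bit 15: prefix='00' -> emit 'a', reset
Bit 16: prefix='1' (no match yet)
Bit 17: prefix='11' -> emit 'n', reset
Bit 18: prefix='0' (no match yet)
Bit 19: prefix='00' -> emit 'a', reset
Bit 20: prefix='1' (no match yet)
Bit 21: prefix='10' -> emit 'd', reset

Answer: bcnaananad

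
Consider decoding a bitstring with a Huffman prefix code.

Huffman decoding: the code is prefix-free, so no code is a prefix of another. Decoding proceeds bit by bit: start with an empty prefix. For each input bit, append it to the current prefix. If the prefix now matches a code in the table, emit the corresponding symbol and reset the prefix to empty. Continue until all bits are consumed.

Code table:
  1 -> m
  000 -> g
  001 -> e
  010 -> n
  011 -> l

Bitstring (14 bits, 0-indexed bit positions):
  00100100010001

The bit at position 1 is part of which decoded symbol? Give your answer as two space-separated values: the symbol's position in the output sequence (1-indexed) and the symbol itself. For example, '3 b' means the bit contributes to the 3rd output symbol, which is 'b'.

Bit 0: prefix='0' (no match yet)
Bit 1: prefix='00' (no match yet)
Bit 2: prefix='001' -> emit 'e', reset
Bit 3: prefix='0' (no match yet)
Bit 4: prefix='00' (no match yet)
Bit 5: prefix='001' -> emit 'e', reset

Answer: 1 e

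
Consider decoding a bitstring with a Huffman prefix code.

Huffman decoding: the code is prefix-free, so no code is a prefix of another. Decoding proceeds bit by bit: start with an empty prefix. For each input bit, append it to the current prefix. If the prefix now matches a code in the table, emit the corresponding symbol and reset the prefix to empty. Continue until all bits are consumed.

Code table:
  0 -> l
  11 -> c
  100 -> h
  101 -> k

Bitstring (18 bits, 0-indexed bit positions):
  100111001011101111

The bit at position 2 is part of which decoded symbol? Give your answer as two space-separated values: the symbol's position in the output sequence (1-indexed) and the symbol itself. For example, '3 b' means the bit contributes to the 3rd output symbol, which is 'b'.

Bit 0: prefix='1' (no match yet)
Bit 1: prefix='10' (no match yet)
Bit 2: prefix='100' -> emit 'h', reset
Bit 3: prefix='1' (no match yet)
Bit 4: prefix='11' -> emit 'c', reset
Bit 5: prefix='1' (no match yet)
Bit 6: prefix='10' (no match yet)

Answer: 1 h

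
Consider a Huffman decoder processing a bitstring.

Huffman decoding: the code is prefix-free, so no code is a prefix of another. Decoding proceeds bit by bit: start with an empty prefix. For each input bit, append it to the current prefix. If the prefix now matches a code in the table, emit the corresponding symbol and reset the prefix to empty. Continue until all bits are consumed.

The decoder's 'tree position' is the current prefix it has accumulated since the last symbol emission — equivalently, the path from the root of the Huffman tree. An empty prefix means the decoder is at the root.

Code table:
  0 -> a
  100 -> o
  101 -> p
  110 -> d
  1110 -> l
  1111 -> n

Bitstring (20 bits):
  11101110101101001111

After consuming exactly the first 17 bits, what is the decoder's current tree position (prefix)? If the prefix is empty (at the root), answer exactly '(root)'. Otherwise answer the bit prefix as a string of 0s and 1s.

Answer: 1

Derivation:
Bit 0: prefix='1' (no match yet)
Bit 1: prefix='11' (no match yet)
Bit 2: prefix='111' (no match yet)
Bit 3: prefix='1110' -> emit 'l', reset
Bit 4: prefix='1' (no match yet)
Bit 5: prefix='11' (no match yet)
Bit 6: prefix='111' (no match yet)
Bit 7: prefix='1110' -> emit 'l', reset
Bit 8: prefix='1' (no match yet)
Bit 9: prefix='10' (no match yet)
Bit 10: prefix='101' -> emit 'p', reset
Bit 11: prefix='1' (no match yet)
Bit 12: prefix='10' (no match yet)
Bit 13: prefix='101' -> emit 'p', reset
Bit 14: prefix='0' -> emit 'a', reset
Bit 15: prefix='0' -> emit 'a', reset
Bit 16: prefix='1' (no match yet)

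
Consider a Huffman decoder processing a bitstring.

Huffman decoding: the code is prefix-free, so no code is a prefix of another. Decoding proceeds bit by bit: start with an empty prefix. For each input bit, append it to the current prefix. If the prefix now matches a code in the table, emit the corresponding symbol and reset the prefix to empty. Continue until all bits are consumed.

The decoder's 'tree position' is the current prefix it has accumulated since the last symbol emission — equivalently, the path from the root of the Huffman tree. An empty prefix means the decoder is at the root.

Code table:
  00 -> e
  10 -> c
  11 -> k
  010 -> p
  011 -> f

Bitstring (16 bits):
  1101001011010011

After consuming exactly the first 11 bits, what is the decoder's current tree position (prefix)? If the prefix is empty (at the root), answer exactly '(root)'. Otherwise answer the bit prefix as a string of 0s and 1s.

Bit 0: prefix='1' (no match yet)
Bit 1: prefix='11' -> emit 'k', reset
Bit 2: prefix='0' (no match yet)
Bit 3: prefix='01' (no match yet)
Bit 4: prefix='010' -> emit 'p', reset
Bit 5: prefix='0' (no match yet)
Bit 6: prefix='01' (no match yet)
Bit 7: prefix='010' -> emit 'p', reset
Bit 8: prefix='1' (no match yet)
Bit 9: prefix='11' -> emit 'k', reset
Bit 10: prefix='0' (no match yet)

Answer: 0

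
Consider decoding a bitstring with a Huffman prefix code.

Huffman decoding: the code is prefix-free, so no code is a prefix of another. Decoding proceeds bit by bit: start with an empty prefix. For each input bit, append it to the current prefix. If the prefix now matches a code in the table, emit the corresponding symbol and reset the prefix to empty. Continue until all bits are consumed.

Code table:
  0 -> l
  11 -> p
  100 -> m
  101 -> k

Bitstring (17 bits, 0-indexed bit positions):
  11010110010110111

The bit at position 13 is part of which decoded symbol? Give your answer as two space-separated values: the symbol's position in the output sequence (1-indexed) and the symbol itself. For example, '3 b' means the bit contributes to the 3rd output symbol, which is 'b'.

Answer: 6 k

Derivation:
Bit 0: prefix='1' (no match yet)
Bit 1: prefix='11' -> emit 'p', reset
Bit 2: prefix='0' -> emit 'l', reset
Bit 3: prefix='1' (no match yet)
Bit 4: prefix='10' (no match yet)
Bit 5: prefix='101' -> emit 'k', reset
Bit 6: prefix='1' (no match yet)
Bit 7: prefix='10' (no match yet)
Bit 8: prefix='100' -> emit 'm', reset
Bit 9: prefix='1' (no match yet)
Bit 10: prefix='10' (no match yet)
Bit 11: prefix='101' -> emit 'k', reset
Bit 12: prefix='1' (no match yet)
Bit 13: prefix='10' (no match yet)
Bit 14: prefix='101' -> emit 'k', reset
Bit 15: prefix='1' (no match yet)
Bit 16: prefix='11' -> emit 'p', reset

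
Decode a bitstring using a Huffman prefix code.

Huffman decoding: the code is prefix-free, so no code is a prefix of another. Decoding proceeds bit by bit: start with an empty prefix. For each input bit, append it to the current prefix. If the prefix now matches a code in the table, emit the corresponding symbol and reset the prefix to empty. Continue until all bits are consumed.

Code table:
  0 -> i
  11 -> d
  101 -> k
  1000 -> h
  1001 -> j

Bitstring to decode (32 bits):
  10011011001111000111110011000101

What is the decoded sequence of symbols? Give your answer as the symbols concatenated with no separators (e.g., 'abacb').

Answer: jkjdhddjhk

Derivation:
Bit 0: prefix='1' (no match yet)
Bit 1: prefix='10' (no match yet)
Bit 2: prefix='100' (no match yet)
Bit 3: prefix='1001' -> emit 'j', reset
Bit 4: prefix='1' (no match yet)
Bit 5: prefix='10' (no match yet)
Bit 6: prefix='101' -> emit 'k', reset
Bit 7: prefix='1' (no match yet)
Bit 8: prefix='10' (no match yet)
Bit 9: prefix='100' (no match yet)
Bit 10: prefix='1001' -> emit 'j', reset
Bit 11: prefix='1' (no match yet)
Bit 12: prefix='11' -> emit 'd', reset
Bit 13: prefix='1' (no match yet)
Bit 14: prefix='10' (no match yet)
Bit 15: prefix='100' (no match yet)
Bit 16: prefix='1000' -> emit 'h', reset
Bit 17: prefix='1' (no match yet)
Bit 18: prefix='11' -> emit 'd', reset
Bit 19: prefix='1' (no match yet)
Bit 20: prefix='11' -> emit 'd', reset
Bit 21: prefix='1' (no match yet)
Bit 22: prefix='10' (no match yet)
Bit 23: prefix='100' (no match yet)
Bit 24: prefix='1001' -> emit 'j', reset
Bit 25: prefix='1' (no match yet)
Bit 26: prefix='10' (no match yet)
Bit 27: prefix='100' (no match yet)
Bit 28: prefix='1000' -> emit 'h', reset
Bit 29: prefix='1' (no match yet)
Bit 30: prefix='10' (no match yet)
Bit 31: prefix='101' -> emit 'k', reset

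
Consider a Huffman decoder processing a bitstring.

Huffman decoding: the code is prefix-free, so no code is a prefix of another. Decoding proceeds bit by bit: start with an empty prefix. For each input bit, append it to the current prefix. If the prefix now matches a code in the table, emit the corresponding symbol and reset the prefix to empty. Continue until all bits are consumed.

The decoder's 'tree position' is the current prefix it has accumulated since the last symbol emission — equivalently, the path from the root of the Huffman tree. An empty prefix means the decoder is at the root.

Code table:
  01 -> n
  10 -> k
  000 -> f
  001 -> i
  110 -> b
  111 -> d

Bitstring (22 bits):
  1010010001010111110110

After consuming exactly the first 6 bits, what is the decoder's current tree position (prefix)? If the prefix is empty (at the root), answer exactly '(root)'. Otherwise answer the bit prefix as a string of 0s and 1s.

Answer: (root)

Derivation:
Bit 0: prefix='1' (no match yet)
Bit 1: prefix='10' -> emit 'k', reset
Bit 2: prefix='1' (no match yet)
Bit 3: prefix='10' -> emit 'k', reset
Bit 4: prefix='0' (no match yet)
Bit 5: prefix='01' -> emit 'n', reset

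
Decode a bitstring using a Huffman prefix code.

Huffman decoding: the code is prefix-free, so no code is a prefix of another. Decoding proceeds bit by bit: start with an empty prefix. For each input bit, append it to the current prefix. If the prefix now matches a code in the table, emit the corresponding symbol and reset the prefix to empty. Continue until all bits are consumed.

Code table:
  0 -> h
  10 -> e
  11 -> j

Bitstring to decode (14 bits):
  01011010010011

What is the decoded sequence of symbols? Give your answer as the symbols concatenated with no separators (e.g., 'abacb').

Bit 0: prefix='0' -> emit 'h', reset
Bit 1: prefix='1' (no match yet)
Bit 2: prefix='10' -> emit 'e', reset
Bit 3: prefix='1' (no match yet)
Bit 4: prefix='11' -> emit 'j', reset
Bit 5: prefix='0' -> emit 'h', reset
Bit 6: prefix='1' (no match yet)
Bit 7: prefix='10' -> emit 'e', reset
Bit 8: prefix='0' -> emit 'h', reset
Bit 9: prefix='1' (no match yet)
Bit 10: prefix='10' -> emit 'e', reset
Bit 11: prefix='0' -> emit 'h', reset
Bit 12: prefix='1' (no match yet)
Bit 13: prefix='11' -> emit 'j', reset

Answer: hejhehehj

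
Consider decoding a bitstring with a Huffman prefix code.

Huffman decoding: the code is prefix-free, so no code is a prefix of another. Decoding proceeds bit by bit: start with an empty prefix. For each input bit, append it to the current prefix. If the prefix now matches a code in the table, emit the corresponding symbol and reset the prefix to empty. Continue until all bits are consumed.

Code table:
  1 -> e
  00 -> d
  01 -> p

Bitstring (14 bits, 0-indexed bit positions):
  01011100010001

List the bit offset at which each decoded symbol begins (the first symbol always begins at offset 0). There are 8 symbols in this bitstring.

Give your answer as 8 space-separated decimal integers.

Bit 0: prefix='0' (no match yet)
Bit 1: prefix='01' -> emit 'p', reset
Bit 2: prefix='0' (no match yet)
Bit 3: prefix='01' -> emit 'p', reset
Bit 4: prefix='1' -> emit 'e', reset
Bit 5: prefix='1' -> emit 'e', reset
Bit 6: prefix='0' (no match yet)
Bit 7: prefix='00' -> emit 'd', reset
Bit 8: prefix='0' (no match yet)
Bit 9: prefix='01' -> emit 'p', reset
Bit 10: prefix='0' (no match yet)
Bit 11: prefix='00' -> emit 'd', reset
Bit 12: prefix='0' (no match yet)
Bit 13: prefix='01' -> emit 'p', reset

Answer: 0 2 4 5 6 8 10 12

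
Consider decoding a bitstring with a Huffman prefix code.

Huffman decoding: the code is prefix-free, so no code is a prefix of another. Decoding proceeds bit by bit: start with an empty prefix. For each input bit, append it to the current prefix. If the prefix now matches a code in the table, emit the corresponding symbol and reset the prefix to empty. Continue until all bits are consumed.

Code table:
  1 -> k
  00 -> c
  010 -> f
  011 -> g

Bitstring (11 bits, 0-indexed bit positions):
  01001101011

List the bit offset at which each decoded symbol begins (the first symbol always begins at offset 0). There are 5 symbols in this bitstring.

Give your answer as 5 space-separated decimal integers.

Answer: 0 3 6 9 10

Derivation:
Bit 0: prefix='0' (no match yet)
Bit 1: prefix='01' (no match yet)
Bit 2: prefix='010' -> emit 'f', reset
Bit 3: prefix='0' (no match yet)
Bit 4: prefix='01' (no match yet)
Bit 5: prefix='011' -> emit 'g', reset
Bit 6: prefix='0' (no match yet)
Bit 7: prefix='01' (no match yet)
Bit 8: prefix='010' -> emit 'f', reset
Bit 9: prefix='1' -> emit 'k', reset
Bit 10: prefix='1' -> emit 'k', reset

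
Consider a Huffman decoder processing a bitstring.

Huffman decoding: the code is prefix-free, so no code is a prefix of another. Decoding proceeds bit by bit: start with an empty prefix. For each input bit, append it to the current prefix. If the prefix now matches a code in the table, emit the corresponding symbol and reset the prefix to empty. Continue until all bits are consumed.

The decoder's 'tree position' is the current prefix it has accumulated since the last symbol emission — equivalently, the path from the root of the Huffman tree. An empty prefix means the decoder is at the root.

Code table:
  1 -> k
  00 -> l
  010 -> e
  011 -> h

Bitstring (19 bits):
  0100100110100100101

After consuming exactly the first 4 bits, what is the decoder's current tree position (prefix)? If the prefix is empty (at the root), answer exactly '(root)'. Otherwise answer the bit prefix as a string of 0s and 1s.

Answer: 0

Derivation:
Bit 0: prefix='0' (no match yet)
Bit 1: prefix='01' (no match yet)
Bit 2: prefix='010' -> emit 'e', reset
Bit 3: prefix='0' (no match yet)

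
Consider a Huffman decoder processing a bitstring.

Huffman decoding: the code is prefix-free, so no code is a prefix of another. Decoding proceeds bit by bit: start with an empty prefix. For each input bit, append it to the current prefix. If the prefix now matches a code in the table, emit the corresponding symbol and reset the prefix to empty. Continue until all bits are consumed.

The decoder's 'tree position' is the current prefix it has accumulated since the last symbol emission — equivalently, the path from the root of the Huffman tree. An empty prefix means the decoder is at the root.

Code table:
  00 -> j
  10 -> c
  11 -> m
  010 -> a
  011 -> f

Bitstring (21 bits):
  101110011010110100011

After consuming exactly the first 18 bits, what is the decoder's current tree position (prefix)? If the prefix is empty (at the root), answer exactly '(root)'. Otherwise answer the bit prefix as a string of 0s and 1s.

Answer: 0

Derivation:
Bit 0: prefix='1' (no match yet)
Bit 1: prefix='10' -> emit 'c', reset
Bit 2: prefix='1' (no match yet)
Bit 3: prefix='11' -> emit 'm', reset
Bit 4: prefix='1' (no match yet)
Bit 5: prefix='10' -> emit 'c', reset
Bit 6: prefix='0' (no match yet)
Bit 7: prefix='01' (no match yet)
Bit 8: prefix='011' -> emit 'f', reset
Bit 9: prefix='0' (no match yet)
Bit 10: prefix='01' (no match yet)
Bit 11: prefix='010' -> emit 'a', reset
Bit 12: prefix='1' (no match yet)
Bit 13: prefix='11' -> emit 'm', reset
Bit 14: prefix='0' (no match yet)
Bit 15: prefix='01' (no match yet)
Bit 16: prefix='010' -> emit 'a', reset
Bit 17: prefix='0' (no match yet)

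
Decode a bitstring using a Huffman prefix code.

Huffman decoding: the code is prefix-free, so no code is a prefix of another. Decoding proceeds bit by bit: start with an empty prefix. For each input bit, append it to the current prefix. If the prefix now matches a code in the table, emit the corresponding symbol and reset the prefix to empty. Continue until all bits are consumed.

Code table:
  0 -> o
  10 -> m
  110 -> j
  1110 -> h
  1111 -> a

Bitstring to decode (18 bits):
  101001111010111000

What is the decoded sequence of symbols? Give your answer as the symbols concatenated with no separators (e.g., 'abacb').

Answer: mmoaomhoo

Derivation:
Bit 0: prefix='1' (no match yet)
Bit 1: prefix='10' -> emit 'm', reset
Bit 2: prefix='1' (no match yet)
Bit 3: prefix='10' -> emit 'm', reset
Bit 4: prefix='0' -> emit 'o', reset
Bit 5: prefix='1' (no match yet)
Bit 6: prefix='11' (no match yet)
Bit 7: prefix='111' (no match yet)
Bit 8: prefix='1111' -> emit 'a', reset
Bit 9: prefix='0' -> emit 'o', reset
Bit 10: prefix='1' (no match yet)
Bit 11: prefix='10' -> emit 'm', reset
Bit 12: prefix='1' (no match yet)
Bit 13: prefix='11' (no match yet)
Bit 14: prefix='111' (no match yet)
Bit 15: prefix='1110' -> emit 'h', reset
Bit 16: prefix='0' -> emit 'o', reset
Bit 17: prefix='0' -> emit 'o', reset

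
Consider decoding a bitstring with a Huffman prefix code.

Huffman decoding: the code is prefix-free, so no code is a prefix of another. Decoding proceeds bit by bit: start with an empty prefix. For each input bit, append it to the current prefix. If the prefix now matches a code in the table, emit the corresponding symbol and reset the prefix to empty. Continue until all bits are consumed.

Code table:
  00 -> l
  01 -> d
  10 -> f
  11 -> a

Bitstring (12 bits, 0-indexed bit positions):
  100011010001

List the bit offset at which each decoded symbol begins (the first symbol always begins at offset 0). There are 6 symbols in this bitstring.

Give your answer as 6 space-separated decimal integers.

Answer: 0 2 4 6 8 10

Derivation:
Bit 0: prefix='1' (no match yet)
Bit 1: prefix='10' -> emit 'f', reset
Bit 2: prefix='0' (no match yet)
Bit 3: prefix='00' -> emit 'l', reset
Bit 4: prefix='1' (no match yet)
Bit 5: prefix='11' -> emit 'a', reset
Bit 6: prefix='0' (no match yet)
Bit 7: prefix='01' -> emit 'd', reset
Bit 8: prefix='0' (no match yet)
Bit 9: prefix='00' -> emit 'l', reset
Bit 10: prefix='0' (no match yet)
Bit 11: prefix='01' -> emit 'd', reset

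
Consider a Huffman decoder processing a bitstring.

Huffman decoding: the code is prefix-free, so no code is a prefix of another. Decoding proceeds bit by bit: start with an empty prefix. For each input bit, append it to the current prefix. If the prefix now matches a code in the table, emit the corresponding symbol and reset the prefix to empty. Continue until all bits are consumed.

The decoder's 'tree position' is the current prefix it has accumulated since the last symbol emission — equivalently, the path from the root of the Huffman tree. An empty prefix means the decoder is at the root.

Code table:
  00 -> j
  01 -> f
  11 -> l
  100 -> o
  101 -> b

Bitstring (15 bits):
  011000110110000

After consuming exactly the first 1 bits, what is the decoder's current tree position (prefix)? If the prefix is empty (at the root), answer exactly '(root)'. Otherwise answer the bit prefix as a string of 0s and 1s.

Bit 0: prefix='0' (no match yet)

Answer: 0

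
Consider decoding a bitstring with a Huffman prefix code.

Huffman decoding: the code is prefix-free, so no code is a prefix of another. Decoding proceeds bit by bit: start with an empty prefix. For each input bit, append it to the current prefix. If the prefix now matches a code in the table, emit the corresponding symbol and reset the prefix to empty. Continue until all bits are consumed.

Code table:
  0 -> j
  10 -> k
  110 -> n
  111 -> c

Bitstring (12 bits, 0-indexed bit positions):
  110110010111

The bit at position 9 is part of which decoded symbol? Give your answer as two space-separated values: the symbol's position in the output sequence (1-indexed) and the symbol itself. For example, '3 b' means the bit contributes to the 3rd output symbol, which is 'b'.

Answer: 5 c

Derivation:
Bit 0: prefix='1' (no match yet)
Bit 1: prefix='11' (no match yet)
Bit 2: prefix='110' -> emit 'n', reset
Bit 3: prefix='1' (no match yet)
Bit 4: prefix='11' (no match yet)
Bit 5: prefix='110' -> emit 'n', reset
Bit 6: prefix='0' -> emit 'j', reset
Bit 7: prefix='1' (no match yet)
Bit 8: prefix='10' -> emit 'k', reset
Bit 9: prefix='1' (no match yet)
Bit 10: prefix='11' (no match yet)
Bit 11: prefix='111' -> emit 'c', reset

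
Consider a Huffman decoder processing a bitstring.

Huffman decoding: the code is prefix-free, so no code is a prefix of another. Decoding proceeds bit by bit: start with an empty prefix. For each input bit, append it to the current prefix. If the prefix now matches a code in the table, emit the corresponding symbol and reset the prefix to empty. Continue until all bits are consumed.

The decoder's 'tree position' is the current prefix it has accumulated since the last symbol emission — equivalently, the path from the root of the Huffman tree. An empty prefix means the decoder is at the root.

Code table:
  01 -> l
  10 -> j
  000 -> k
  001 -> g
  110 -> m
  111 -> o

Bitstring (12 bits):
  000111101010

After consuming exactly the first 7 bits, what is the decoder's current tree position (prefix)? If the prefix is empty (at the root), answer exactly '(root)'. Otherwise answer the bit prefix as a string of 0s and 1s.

Bit 0: prefix='0' (no match yet)
Bit 1: prefix='00' (no match yet)
Bit 2: prefix='000' -> emit 'k', reset
Bit 3: prefix='1' (no match yet)
Bit 4: prefix='11' (no match yet)
Bit 5: prefix='111' -> emit 'o', reset
Bit 6: prefix='1' (no match yet)

Answer: 1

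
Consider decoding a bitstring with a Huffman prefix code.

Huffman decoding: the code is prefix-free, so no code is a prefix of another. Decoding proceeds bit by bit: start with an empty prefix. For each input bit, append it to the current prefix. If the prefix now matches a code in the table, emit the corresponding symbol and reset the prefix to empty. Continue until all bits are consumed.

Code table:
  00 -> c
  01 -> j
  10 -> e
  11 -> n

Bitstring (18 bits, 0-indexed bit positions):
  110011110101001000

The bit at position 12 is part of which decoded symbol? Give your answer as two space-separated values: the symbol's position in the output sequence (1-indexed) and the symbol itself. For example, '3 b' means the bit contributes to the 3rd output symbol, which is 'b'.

Bit 0: prefix='1' (no match yet)
Bit 1: prefix='11' -> emit 'n', reset
Bit 2: prefix='0' (no match yet)
Bit 3: prefix='00' -> emit 'c', reset
Bit 4: prefix='1' (no match yet)
Bit 5: prefix='11' -> emit 'n', reset
Bit 6: prefix='1' (no match yet)
Bit 7: prefix='11' -> emit 'n', reset
Bit 8: prefix='0' (no match yet)
Bit 9: prefix='01' -> emit 'j', reset
Bit 10: prefix='0' (no match yet)
Bit 11: prefix='01' -> emit 'j', reset
Bit 12: prefix='0' (no match yet)
Bit 13: prefix='00' -> emit 'c', reset
Bit 14: prefix='1' (no match yet)
Bit 15: prefix='10' -> emit 'e', reset
Bit 16: prefix='0' (no match yet)

Answer: 7 c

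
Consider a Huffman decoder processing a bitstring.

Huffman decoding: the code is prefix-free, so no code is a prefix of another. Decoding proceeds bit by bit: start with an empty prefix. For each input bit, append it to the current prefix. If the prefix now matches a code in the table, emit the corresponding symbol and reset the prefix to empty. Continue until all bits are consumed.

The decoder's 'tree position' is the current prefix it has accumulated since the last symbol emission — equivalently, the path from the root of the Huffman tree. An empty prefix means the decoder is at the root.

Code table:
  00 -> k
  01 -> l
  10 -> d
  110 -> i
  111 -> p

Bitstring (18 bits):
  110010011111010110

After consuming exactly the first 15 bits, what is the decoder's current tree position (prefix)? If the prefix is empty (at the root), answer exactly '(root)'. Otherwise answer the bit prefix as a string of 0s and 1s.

Bit 0: prefix='1' (no match yet)
Bit 1: prefix='11' (no match yet)
Bit 2: prefix='110' -> emit 'i', reset
Bit 3: prefix='0' (no match yet)
Bit 4: prefix='01' -> emit 'l', reset
Bit 5: prefix='0' (no match yet)
Bit 6: prefix='00' -> emit 'k', reset
Bit 7: prefix='1' (no match yet)
Bit 8: prefix='11' (no match yet)
Bit 9: prefix='111' -> emit 'p', reset
Bit 10: prefix='1' (no match yet)
Bit 11: prefix='11' (no match yet)
Bit 12: prefix='110' -> emit 'i', reset
Bit 13: prefix='1' (no match yet)
Bit 14: prefix='10' -> emit 'd', reset

Answer: (root)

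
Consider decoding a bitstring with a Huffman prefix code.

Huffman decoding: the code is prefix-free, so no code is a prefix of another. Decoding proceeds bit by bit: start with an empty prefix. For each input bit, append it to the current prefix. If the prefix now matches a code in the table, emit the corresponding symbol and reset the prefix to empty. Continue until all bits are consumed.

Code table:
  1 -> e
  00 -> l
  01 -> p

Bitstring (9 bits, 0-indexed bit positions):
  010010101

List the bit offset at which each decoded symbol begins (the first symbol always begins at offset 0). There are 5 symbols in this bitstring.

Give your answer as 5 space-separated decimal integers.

Answer: 0 2 4 5 7

Derivation:
Bit 0: prefix='0' (no match yet)
Bit 1: prefix='01' -> emit 'p', reset
Bit 2: prefix='0' (no match yet)
Bit 3: prefix='00' -> emit 'l', reset
Bit 4: prefix='1' -> emit 'e', reset
Bit 5: prefix='0' (no match yet)
Bit 6: prefix='01' -> emit 'p', reset
Bit 7: prefix='0' (no match yet)
Bit 8: prefix='01' -> emit 'p', reset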